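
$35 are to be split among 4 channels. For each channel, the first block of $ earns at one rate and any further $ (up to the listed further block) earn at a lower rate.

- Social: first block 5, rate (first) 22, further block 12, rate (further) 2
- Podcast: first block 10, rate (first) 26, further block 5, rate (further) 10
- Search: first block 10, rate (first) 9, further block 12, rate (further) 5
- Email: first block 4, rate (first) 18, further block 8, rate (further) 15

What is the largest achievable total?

639

Order all 8 blocks by rate: Podcast/tier1 26 > Social/tier1 22 > Email/tier1 18 > Email/tier2 15 > Podcast/tier2 10 > Search/tier1 9 > Search/tier2 5 > Social/tier2 2.
Podcast/tier1 (26): +10 — 25 left.
Fill Social tier1 block (5 at 22) — 20 left.
Email/tier1 (18): +4 — 16 left.
Email tier2 at 15: fill all 8 — 8 left.
Podcast tier2 at 10: fill all 5 — 3 left.
Search tier1 at 9: only 3 left, fill 3.
Total = 26×10 + 22×5 + 18×4 + 15×8 + 10×5 + 9×3 = 639.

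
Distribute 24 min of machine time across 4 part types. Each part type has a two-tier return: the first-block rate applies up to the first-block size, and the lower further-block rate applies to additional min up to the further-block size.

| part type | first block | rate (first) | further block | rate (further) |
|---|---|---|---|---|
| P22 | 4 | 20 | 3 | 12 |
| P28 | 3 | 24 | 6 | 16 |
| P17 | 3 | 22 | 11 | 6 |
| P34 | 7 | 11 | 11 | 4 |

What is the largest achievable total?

Rank every tier by rate: P28/first 24 > P17/first 22 > P22/first 20 > P28/second 16 > P22/second 12 > P34/first 11 > P17/second 6 > P34/second 4.
Fill P28 first block (3 at 24) → 21 left.
P17/first (22): +3 → 18 left.
Fill P22 first block (4 at 20) → 14 left.
P28/second (16): +6 → 8 left.
P22 second at 12: fill all 3 → 5 left.
P34/first: +5 of 7 at 11; pool empty.
Total = 24×3 + 22×3 + 20×4 + 16×6 + 12×3 + 11×5 = 405.

405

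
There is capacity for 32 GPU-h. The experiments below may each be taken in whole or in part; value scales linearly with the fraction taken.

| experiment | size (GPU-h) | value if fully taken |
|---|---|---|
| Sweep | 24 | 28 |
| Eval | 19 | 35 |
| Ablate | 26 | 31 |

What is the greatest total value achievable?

50.5

Best value per unit of size first: Eval 35/19≈1.84, Ablate 31/26≈1.19, Sweep 28/24≈1.17.
All 19 GPU-h of Eval fit (value 35) ; 13 remain.
Fill the last 13 GPU-h with part of Ablate: 13/26 of it earns 15.5.
Total value = 50.5.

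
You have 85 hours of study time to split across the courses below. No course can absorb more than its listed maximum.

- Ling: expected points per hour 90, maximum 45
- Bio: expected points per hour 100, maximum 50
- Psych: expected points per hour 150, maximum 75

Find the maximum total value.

12250

Order the courses by expected points per hour: Psych 150 > Bio 100 > Ling 90.
Give Psych 75 to hit its cap of 75 ; 10 left.
Bio has room for 50 but only 10 remain, so it gets 10.
Total = 100×10 + 150×75 = 12250.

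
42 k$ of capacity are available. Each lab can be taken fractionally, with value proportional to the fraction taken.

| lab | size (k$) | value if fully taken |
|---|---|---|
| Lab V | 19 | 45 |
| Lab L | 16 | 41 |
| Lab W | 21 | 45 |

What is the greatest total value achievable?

101

Best value per unit of size first: Lab L 41/16≈2.56, Lab V 45/19≈2.37, Lab W 45/21≈2.14.
Take all of Lab L (16 k$, value 41) ; 26 k$ left.
All 19 k$ of Lab V fit (value 45) ; 7 remain.
Only 7 k$ remain; take 7/21 of Lab W for value 45×7/21 = 15.
Total value = 101.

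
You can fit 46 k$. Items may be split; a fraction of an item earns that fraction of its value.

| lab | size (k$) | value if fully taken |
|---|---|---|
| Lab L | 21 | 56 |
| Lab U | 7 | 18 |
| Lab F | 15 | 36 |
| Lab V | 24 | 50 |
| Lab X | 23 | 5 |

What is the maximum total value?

116.25

Best value per unit of size first: Lab L 56/21≈2.67, Lab U 18/7≈2.57, Lab F 36/15≈2.4, Lab V 50/24≈2.08, Lab X 5/23≈0.217.
All 21 k$ of Lab L fit (value 56) → 25 remain.
Take all of Lab U (7 k$, value 18) → 18 k$ left.
Lab F: take in full, 15 k$ for value 36 → 3 left.
Fill the last 3 k$ with part of Lab V: 3/24 of it earns 6.25.
Total value = 116.25.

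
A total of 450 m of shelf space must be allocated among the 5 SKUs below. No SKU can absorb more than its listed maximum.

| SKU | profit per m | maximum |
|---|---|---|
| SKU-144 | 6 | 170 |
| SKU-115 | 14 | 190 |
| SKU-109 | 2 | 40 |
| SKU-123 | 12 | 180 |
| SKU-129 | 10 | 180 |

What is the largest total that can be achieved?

5620

Highest profit per m first: SKU-115 14 > SKU-123 12 > SKU-129 10 > SKU-144 6 > SKU-109 2.
SKU-115: +190 to 190 (cap) ; 260 left.
Give SKU-123 180 to hit its cap of 180 ; 80 left.
Only 80 left; SKU-129 takes them to reach 80.
Total = 14×190 + 12×180 + 10×80 = 5620.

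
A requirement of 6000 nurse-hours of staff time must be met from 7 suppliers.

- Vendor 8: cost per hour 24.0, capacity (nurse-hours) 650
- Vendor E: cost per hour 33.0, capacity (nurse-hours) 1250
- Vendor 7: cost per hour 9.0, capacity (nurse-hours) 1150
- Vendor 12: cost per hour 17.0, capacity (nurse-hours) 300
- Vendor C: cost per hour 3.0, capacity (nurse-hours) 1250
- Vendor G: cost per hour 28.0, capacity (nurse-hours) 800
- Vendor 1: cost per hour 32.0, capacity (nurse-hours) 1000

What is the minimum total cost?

Use suppliers in increasing cost order.
Vendor C at 3.0: take all 1250 nurse-hours → 4750 still needed.
Vendor 7 at 9.0: take all 1150 nurse-hours → 3600 still needed.
Vendor 12 at 17.0: take all 300 nurse-hours → 3300 still needed.
Take 650 from Vendor 8 at 24.0 → need 2650 more.
Take 800 from Vendor G at 28.0 → need 1850 more.
Vendor 1 (32.0): use full 1000 → 850 nurse-hours to go.
Vendor E (33.0): take the remaining 850 → done.
Cost = 1250×3.0 + 1150×9.0 + 300×17.0 + 650×24.0 + 800×28.0 + 1000×32.0 + 850×33.0 = 117250.

117250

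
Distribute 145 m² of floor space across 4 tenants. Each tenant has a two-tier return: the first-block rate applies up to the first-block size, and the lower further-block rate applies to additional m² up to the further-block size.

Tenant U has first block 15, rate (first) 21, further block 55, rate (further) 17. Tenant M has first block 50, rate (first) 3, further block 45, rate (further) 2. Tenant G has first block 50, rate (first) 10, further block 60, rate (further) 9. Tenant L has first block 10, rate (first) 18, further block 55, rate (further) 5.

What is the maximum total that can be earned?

2065

Rank every tier by rate: Tenant U/T1 21 > Tenant L/T1 18 > Tenant U/T2 17 > Tenant G/T1 10 > Tenant G/T2 9 > Tenant L/T2 5 > Tenant M/T1 3 > Tenant M/T2 2.
Tenant U T1 at 21: fill all 15 ; 130 left.
Fill Tenant L T1 block (10 at 18) ; 120 left.
Tenant U/T2 (17): +55 ; 65 left.
Tenant G T1 at 10: fill all 50 ; 15 left.
Tenant G T2 at 9: only 15 left, fill 15.
Total = 21×15 + 18×10 + 17×55 + 10×50 + 9×15 = 2065.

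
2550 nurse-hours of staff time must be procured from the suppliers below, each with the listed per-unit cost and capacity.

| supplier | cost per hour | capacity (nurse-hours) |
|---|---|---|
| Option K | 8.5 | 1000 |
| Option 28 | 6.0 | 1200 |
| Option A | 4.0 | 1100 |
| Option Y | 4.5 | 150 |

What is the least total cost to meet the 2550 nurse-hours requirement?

Cheapest first:
Take 1100 from Option A at 4.0 → need 1450 more.
Option Y at 4.5: take all 150 nurse-hours → 1300 still needed.
Take 1200 from Option 28 at 6.0 → need 100 more.
Option K (8.5): take the remaining 100 → done.
Cost = 1100×4.0 + 150×4.5 + 1200×6.0 + 100×8.5 = 13125.

13125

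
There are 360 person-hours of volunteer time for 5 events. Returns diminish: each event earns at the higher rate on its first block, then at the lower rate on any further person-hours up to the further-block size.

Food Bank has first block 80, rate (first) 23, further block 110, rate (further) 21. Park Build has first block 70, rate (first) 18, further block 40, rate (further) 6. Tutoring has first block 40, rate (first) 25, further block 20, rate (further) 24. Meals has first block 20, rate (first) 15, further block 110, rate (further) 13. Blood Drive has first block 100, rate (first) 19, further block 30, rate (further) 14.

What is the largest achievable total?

Rank every tier by rate: Tutoring/T1 25 > Tutoring/T2 24 > Food Bank/T1 23 > Food Bank/T2 21 > Blood Drive/T1 19 > Park Build/T1 18 > Meals/T1 15 > Blood Drive/T2 14 > Meals/T2 13 > Park Build/T2 6.
Tutoring/T1 (25): +40 ; 320 left.
Tutoring T2 at 24: fill all 20 ; 300 left.
Food Bank/T1 (23): +80 ; 220 left.
Food Bank/T2 (21): +110 ; 110 left.
Blood Drive/T1 (19): +100 ; 10 left.
10 remain; put them into Park Build T1 at 18.
Total = 25×40 + 24×20 + 23×80 + 21×110 + 19×100 + 18×10 = 7710.

7710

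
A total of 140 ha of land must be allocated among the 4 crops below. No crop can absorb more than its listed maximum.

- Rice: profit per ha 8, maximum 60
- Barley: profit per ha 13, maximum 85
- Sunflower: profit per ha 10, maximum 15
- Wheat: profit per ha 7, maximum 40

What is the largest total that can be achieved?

1575

Rank by profit per ha: Barley 13 > Sunflower 10 > Rice 8 > Wheat 7.
Barley: +85 to 85 (cap) ; 55 left.
Sunflower takes 15 to reach its cap of 15 ; 40 left.
Rice has room for 60 but only 40 remain, so it gets 40.
Total = 8×40 + 13×85 + 10×15 = 1575.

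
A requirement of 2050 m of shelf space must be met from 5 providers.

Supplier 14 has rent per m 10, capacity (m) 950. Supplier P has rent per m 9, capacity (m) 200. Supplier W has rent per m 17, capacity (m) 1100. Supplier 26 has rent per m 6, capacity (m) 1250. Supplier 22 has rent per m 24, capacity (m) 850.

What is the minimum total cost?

Fill from the cheapest provider first.
Take 1250 from Supplier 26 at 6 ; need 800 more.
Take 200 from Supplier P at 9 ; need 600 more.
Supplier 14 (10): take the remaining 600 ; done.
Supplier W, Supplier 22: unused.
Cost = 1250×6 + 200×9 + 600×10 = 15300.

15300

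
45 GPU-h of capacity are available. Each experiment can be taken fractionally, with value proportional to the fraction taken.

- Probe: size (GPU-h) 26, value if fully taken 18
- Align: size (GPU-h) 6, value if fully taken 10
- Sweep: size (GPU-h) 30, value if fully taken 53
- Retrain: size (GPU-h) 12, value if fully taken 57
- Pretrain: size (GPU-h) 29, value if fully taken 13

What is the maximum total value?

Sort by value density: Retrain 57/12≈4.75, Sweep 53/30≈1.77, Align 10/6≈1.67, Probe 18/26≈0.692, Pretrain 13/29≈0.448.
Retrain: take in full, 12 GPU-h for value 57 — 33 left.
Take all of Sweep (30 GPU-h, value 53) — 3 GPU-h left.
3 GPU-h left: a 3/6 share of Align gives 10×3/6 = 5.
Total value = 115.

115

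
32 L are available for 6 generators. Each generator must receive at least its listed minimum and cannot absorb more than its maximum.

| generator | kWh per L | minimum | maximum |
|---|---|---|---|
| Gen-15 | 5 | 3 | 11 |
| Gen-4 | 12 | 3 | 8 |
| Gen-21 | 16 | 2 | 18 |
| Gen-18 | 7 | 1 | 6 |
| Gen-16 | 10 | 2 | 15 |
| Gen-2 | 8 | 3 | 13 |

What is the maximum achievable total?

414

Meeting every minimum uses 3+3+2+1+2+3 = 14 L, leaving 18.
Order the generators by kWh per L: Gen-21 16 > Gen-4 12 > Gen-16 10 > Gen-2 8 > Gen-18 7 > Gen-15 5.
Gen-21 takes 16 more to reach its cap of 18 — 2 left.
Only 2 left; Gen-4 takes them to reach 5.
Total = 5×3 + 12×5 + 16×18 + 7×1 + 10×2 + 8×3 = 414.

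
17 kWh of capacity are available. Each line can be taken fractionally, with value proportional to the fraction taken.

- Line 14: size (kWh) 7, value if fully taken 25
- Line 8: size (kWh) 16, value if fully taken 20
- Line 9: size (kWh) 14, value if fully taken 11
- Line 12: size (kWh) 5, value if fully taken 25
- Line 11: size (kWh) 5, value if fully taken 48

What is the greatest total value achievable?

Best value per unit of size first: Line 11 48/5≈9.6, Line 12 25/5≈5, Line 14 25/7≈3.57, Line 8 20/16≈1.25, Line 9 11/14≈0.786.
All 5 kWh of Line 11 fit (value 48) — 12 remain.
All 5 kWh of Line 12 fit (value 25) — 7 remain.
All 7 kWh of Line 14 fit (value 25) — 0 remain.
Total value = 98.

98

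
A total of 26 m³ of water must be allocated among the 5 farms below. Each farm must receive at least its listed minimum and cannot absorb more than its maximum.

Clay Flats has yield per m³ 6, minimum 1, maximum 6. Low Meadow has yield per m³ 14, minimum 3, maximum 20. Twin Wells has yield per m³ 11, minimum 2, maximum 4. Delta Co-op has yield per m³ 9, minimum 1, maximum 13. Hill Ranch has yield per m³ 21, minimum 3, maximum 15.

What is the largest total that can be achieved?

Meeting every minimum uses 1+3+2+1+3 = 10 m³, leaving 16.
Rank by yield per m³: Hill Ranch 21 > Low Meadow 14 > Twin Wells 11 > Delta Co-op 9 > Clay Flats 6.
Hill Ranch: +12 to 15 (cap) → 4 left.
Low Meadow has room for 17 more but only 4 remain, so it gets 7.
Total = 6×1 + 14×7 + 11×2 + 9×1 + 21×15 = 450.

450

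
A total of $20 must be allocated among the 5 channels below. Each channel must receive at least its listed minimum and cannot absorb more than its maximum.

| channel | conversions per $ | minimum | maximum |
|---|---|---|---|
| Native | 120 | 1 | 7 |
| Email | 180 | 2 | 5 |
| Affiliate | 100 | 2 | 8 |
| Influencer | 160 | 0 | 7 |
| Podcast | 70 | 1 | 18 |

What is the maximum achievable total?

2890

Meeting every minimum uses 1+2+2+0+1 = 6 $, leaving 14.
Rank by conversions per $: Email 180 > Influencer 160 > Native 120 > Affiliate 100 > Podcast 70.
Give Email 3 more to hit its cap of 5 → 11 left.
Influencer: +7 to 7 (cap) → 4 left.
Native has room for 6 more but only 4 remain, so it gets 5.
Total = 120×5 + 180×5 + 100×2 + 160×7 + 70×1 = 2890.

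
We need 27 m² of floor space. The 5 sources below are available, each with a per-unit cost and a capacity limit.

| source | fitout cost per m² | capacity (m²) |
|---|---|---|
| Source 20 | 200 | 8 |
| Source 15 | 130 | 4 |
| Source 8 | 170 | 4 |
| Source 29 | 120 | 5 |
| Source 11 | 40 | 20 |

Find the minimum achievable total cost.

1660

Use sources in increasing cost order.
Take 20 from Source 11 at 40 → need 7 more.
Take 5 from Source 29 at 120 → need 2 more.
Take 2 from Source 15 at 130 to finish.
Source 8, Source 20: unused.
Cost = 20×40 + 5×120 + 2×130 = 1660.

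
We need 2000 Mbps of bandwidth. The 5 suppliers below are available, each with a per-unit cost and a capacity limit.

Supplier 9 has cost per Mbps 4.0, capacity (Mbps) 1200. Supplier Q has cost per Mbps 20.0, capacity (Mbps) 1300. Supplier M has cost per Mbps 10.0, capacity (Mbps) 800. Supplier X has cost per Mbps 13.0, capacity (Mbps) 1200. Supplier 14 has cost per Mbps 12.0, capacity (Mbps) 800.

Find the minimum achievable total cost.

Cheapest first:
Take 1200 from Supplier 9 at 4.0 ; need 800 more.
Take 800 from Supplier M at 10.0 ; need 0 more.
Supplier 14, Supplier X, Supplier Q: unused.
Cost = 1200×4.0 + 800×10.0 = 12800.

12800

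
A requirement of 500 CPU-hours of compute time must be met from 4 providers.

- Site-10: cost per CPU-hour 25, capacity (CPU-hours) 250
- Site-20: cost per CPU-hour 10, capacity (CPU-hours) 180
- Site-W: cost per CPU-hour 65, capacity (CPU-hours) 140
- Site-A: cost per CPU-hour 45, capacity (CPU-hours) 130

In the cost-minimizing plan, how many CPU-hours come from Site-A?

70

Cheapest first:
Take 180 from Site-20 at 10 — need 320 more.
Take 250 from Site-10 at 25 — need 70 more.
Take 70 from Site-A at 45 to finish.
Site-W: unused.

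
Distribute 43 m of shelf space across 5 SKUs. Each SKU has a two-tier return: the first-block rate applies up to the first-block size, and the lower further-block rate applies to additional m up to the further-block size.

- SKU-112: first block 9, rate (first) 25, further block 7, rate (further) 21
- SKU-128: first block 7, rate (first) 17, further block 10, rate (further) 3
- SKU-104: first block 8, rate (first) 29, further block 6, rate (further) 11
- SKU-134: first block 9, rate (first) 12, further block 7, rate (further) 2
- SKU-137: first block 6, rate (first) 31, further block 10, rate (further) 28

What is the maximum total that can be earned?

1121

Treat each block as its own option and order by rate: SKU-137/T1 31 > SKU-104/T1 29 > SKU-137/T2 28 > SKU-112/T1 25 > SKU-112/T2 21 > SKU-128/T1 17 > SKU-134/T1 12 > SKU-104/T2 11 > SKU-128/T2 3 > SKU-134/T2 2.
Fill SKU-137 T1 block (6 at 31) → 37 left.
Fill SKU-104 T1 block (8 at 29) → 29 left.
SKU-137/T2 (28): +10 → 19 left.
SKU-112 T1 at 25: fill all 9 → 10 left.
SKU-112/T2 (21): +7 → 3 left.
SKU-128 T1 at 17: only 3 left, fill 3.
Total = 31×6 + 29×8 + 28×10 + 25×9 + 21×7 + 17×3 = 1121.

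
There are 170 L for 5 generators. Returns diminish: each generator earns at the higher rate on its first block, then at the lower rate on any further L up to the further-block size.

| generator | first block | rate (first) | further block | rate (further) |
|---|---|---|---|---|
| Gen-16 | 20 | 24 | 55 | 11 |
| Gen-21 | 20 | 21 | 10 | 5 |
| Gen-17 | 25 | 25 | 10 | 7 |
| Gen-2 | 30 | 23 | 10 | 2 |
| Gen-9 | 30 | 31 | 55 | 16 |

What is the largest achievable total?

3865

Rank every tier by rate: Gen-9/T1 31 > Gen-17/T1 25 > Gen-16/T1 24 > Gen-2/T1 23 > Gen-21/T1 21 > Gen-9/T2 16 > Gen-16/T2 11 > Gen-17/T2 7 > Gen-21/T2 5 > Gen-2/T2 2.
Fill Gen-9 T1 block (30 at 31) — 140 left.
Fill Gen-17 T1 block (25 at 25) — 115 left.
Gen-16 T1 at 24: fill all 20 — 95 left.
Fill Gen-2 T1 block (30 at 23) — 65 left.
Gen-21 T1 at 21: fill all 20 — 45 left.
Gen-9 T2 at 16: only 45 left, fill 45.
Total = 31×30 + 25×25 + 24×20 + 23×30 + 21×20 + 16×45 = 3865.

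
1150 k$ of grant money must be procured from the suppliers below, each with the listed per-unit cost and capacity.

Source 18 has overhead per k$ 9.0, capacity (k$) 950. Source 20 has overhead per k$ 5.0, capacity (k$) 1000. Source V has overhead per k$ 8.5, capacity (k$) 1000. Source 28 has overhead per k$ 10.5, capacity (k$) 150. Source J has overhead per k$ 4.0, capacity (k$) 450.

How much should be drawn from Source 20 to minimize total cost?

700

Use suppliers in increasing cost order.
Take 450 from Source J at 4.0 ; need 700 more.
Source 20 (5.0): take the remaining 700 ; done.
Source V, Source 18, Source 28: unused.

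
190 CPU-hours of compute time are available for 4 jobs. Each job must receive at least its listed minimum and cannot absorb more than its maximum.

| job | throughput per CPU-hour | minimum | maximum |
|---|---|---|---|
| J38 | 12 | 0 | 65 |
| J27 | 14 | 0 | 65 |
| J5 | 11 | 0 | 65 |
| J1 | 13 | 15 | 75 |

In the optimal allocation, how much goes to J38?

Meeting every minimum uses 0+0+0+15 = 15 CPU-hours, leaving 175.
Highest throughput per CPU-hour first: J27 14 > J1 13 > J38 12 > J5 11.
J27: +65 to 65 (cap) → 110 left.
J1 takes 60 more to reach its cap of 75 → 50 left.
Only 50 left; J38 takes them to reach 50.

50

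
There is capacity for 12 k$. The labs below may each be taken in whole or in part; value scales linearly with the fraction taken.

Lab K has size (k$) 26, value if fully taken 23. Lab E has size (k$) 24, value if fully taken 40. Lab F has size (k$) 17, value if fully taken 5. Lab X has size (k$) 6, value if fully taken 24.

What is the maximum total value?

Best value per unit of size first: Lab X 24/6≈4, Lab E 40/24≈1.67, Lab K 23/26≈0.885, Lab F 5/17≈0.294.
Lab X: take in full, 6 k$ for value 24 → 6 left.
Only 6 k$ remain; take 6/24 of Lab E for value 40×6/24 = 10.
Total value = 34.

34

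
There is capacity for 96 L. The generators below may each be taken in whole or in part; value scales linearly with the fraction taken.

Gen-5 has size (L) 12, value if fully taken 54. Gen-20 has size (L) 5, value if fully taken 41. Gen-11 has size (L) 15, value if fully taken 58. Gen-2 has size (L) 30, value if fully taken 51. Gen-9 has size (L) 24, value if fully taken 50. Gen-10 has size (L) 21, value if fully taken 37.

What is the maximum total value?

272.3

Best value per unit of size first: Gen-20 41/5≈8.2, Gen-5 54/12≈4.5, Gen-11 58/15≈3.87, Gen-9 50/24≈2.08, Gen-10 37/21≈1.76, Gen-2 51/30≈1.7.
Gen-20: take in full, 5 L for value 41 → 91 left.
All 12 L of Gen-5 fit (value 54) → 79 remain.
Gen-11: take in full, 15 L for value 58 → 64 left.
Take all of Gen-9 (24 L, value 50) → 40 L left.
All 21 L of Gen-10 fit (value 37) → 19 remain.
19 L left: a 19/30 share of Gen-2 gives 51×19/30 = 32.3.
Total value = 272.3.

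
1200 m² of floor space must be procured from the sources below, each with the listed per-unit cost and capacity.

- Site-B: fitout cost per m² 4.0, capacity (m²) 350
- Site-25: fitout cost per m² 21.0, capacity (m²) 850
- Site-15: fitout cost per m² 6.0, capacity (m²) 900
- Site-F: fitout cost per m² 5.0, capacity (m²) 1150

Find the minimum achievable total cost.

5650

Cheapest first:
Site-B (4.0): use full 350 — 850 m² to go.
Site-F (5.0): take the remaining 850 — done.
Site-15, Site-25: unused.
Cost = 350×4.0 + 850×5.0 = 5650.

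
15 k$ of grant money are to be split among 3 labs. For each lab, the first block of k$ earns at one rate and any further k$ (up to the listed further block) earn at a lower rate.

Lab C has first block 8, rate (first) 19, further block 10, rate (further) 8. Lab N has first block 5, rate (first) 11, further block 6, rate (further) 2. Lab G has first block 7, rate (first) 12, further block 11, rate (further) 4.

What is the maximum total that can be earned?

Order all 6 blocks by rate: Lab C/tier1 19 > Lab G/tier1 12 > Lab N/tier1 11 > Lab C/tier2 8 > Lab G/tier2 4 > Lab N/tier2 2.
Fill Lab C tier1 block (8 at 19) — 7 left.
Lab G/tier1 (12): +7 — 0 left.
Total = 19×8 + 12×7 = 236.

236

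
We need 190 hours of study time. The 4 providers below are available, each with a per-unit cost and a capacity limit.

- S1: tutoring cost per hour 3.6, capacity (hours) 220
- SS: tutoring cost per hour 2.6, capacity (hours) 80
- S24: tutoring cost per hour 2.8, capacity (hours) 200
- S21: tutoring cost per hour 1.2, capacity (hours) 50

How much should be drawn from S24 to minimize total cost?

Cheapest first:
S21 (1.2): use full 50 ; 140 hours to go.
SS (2.6): use full 80 ; 60 hours to go.
S24 (2.8): take the remaining 60 ; done.
S1: unused.

60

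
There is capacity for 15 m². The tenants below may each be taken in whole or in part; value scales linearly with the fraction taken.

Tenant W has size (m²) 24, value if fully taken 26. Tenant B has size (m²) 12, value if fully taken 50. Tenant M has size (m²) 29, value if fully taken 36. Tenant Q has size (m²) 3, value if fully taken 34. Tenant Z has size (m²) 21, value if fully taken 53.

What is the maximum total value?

Best value per unit of size first: Tenant Q 34/3≈11.3, Tenant B 50/12≈4.17, Tenant Z 53/21≈2.52, Tenant M 36/29≈1.24, Tenant W 26/24≈1.08.
All 3 m² of Tenant Q fit (value 34) — 12 remain.
All 12 m² of Tenant B fit (value 50) — 0 remain.
Total value = 84.

84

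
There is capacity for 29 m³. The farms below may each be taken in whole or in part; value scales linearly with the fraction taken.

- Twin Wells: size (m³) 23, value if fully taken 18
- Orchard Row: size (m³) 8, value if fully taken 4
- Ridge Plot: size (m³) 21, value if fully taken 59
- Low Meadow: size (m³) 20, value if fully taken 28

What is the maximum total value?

70.2

Best value per unit of size first: Ridge Plot 59/21≈2.81, Low Meadow 28/20≈1.4, Twin Wells 18/23≈0.783, Orchard Row 4/8≈0.5.
All 21 m³ of Ridge Plot fit (value 59) ; 8 remain.
Fill the last 8 m³ with part of Low Meadow: 8/20 of it earns 11.2.
Total value = 70.2.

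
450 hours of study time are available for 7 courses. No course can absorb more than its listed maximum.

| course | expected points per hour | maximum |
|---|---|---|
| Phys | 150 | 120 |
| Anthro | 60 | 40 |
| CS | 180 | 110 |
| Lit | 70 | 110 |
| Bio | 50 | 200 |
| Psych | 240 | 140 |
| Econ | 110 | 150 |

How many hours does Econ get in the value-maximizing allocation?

Rank by expected points per hour: Psych 240 > CS 180 > Phys 150 > Econ 110 > Lit 70 > Anthro 60 > Bio 50.
Psych takes 140 to reach its cap of 140 — 310 left.
Give CS 110 to hit its cap of 110 — 200 left.
Phys: +120 to 120 (cap) — 80 left.
Econ has room for 150 but only 80 remain, so it gets 80.

80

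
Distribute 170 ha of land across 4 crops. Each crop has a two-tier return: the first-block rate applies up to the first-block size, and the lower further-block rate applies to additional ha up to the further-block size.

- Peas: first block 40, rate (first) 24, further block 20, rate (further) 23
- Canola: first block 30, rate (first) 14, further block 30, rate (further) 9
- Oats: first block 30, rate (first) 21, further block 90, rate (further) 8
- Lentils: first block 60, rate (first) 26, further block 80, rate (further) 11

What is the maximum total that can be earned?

Rank every tier by rate: Lentils/tier1 26 > Peas/tier1 24 > Peas/tier2 23 > Oats/tier1 21 > Canola/tier1 14 > Lentils/tier2 11 > Canola/tier2 9 > Oats/tier2 8.
Fill Lentils tier1 block (60 at 26) → 110 left.
Peas/tier1 (24): +40 → 70 left.
Peas tier2 at 23: fill all 20 → 50 left.
Oats tier1 at 21: fill all 30 → 20 left.
Canola/tier1: +20 of 30 at 14; pool empty.
Total = 26×60 + 24×40 + 23×20 + 21×30 + 14×20 = 3890.

3890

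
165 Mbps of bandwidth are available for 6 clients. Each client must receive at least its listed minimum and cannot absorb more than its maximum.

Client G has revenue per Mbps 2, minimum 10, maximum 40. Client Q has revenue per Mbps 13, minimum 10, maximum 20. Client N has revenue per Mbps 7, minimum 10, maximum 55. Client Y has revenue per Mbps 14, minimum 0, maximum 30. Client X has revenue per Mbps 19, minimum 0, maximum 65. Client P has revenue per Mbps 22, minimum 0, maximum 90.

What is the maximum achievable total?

Meeting every minimum uses 10+10+10+0+0+0 = 30 Mbps, leaving 135.
Rank by revenue per Mbps: Client P 22 > Client X 19 > Client Y 14 > Client Q 13 > Client N 7 > Client G 2.
Give Client P 90 more to hit its cap of 90 — 45 left.
Only 45 left; Client X takes them to reach 45.
Total = 2×10 + 13×10 + 7×10 + 19×45 + 22×90 = 3055.

3055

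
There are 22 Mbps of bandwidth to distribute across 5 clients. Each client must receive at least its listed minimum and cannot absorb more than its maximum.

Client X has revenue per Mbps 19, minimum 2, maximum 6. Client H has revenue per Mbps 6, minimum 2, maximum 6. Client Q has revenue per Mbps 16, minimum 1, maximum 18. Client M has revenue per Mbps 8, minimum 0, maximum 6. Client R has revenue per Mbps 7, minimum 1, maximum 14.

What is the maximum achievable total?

Meeting every minimum uses 2+2+1+0+1 = 6 Mbps, leaving 16.
Order the clients by revenue per Mbps: Client X 19 > Client Q 16 > Client M 8 > Client R 7 > Client H 6.
Client X takes 4 more to reach its cap of 6 → 12 left.
Only 12 left; Client Q takes them to reach 13.
Total = 19×6 + 6×2 + 16×13 + 7×1 = 341.

341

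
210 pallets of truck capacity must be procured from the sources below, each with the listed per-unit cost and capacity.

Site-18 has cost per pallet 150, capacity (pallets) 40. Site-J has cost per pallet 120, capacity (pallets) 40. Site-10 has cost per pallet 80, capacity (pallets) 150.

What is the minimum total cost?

19800

Cheapest first:
Site-10 (80): use full 150 → 60 pallets to go.
Take 40 from Site-J at 120 → need 20 more.
Site-18 at 150: take 20 of its 40 → requirement met.
Cost = 150×80 + 40×120 + 20×150 = 19800.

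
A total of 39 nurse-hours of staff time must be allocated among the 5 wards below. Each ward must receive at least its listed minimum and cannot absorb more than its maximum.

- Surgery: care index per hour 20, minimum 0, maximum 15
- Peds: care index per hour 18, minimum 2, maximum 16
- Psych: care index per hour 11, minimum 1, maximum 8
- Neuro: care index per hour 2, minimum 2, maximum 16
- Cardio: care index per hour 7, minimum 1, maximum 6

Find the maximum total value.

654

Meeting every minimum uses 0+2+1+2+1 = 6 nurse-hours, leaving 33.
Highest care index per hour first: Surgery 20 > Peds 18 > Psych 11 > Cardio 7 > Neuro 2.
Surgery takes 15 more to reach its cap of 15 ; 18 left.
Peds takes 14 more to reach its cap of 16 ; 4 left.
Psych has room for 7 more but only 4 remain, so it gets 5.
Total = 20×15 + 18×16 + 11×5 + 2×2 + 7×1 = 654.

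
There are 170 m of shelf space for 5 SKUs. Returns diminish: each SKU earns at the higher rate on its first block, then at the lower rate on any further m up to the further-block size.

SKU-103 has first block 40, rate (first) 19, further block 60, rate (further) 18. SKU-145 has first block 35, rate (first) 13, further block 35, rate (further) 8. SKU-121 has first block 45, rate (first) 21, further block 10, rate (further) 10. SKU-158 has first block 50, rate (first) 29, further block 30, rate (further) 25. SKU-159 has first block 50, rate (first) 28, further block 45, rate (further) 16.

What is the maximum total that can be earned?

Treat each block as its own option and order by rate: SKU-158/first 29 > SKU-159/first 28 > SKU-158/second 25 > SKU-121/first 21 > SKU-103/first 19 > SKU-103/second 18 > SKU-159/second 16 > SKU-145/first 13 > SKU-121/second 10 > SKU-145/second 8.
SKU-158 first at 29: fill all 50 — 120 left.
Fill SKU-159 first block (50 at 28) — 70 left.
Fill SKU-158 second block (30 at 25) — 40 left.
40 remain; put them into SKU-121 first at 21.
Total = 29×50 + 28×50 + 25×30 + 21×40 = 4440.

4440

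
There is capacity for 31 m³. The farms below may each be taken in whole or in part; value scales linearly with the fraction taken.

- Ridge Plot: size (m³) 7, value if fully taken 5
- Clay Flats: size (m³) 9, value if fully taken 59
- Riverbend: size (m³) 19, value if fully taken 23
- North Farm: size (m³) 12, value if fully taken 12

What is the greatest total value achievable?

Rank by value-to-size ratio: Clay Flats 59/9≈6.56, Riverbend 23/19≈1.21, North Farm 12/12≈1, Ridge Plot 5/7≈0.714.
Clay Flats: take in full, 9 m³ for value 59 — 22 left.
Riverbend: take in full, 19 m³ for value 23 — 3 left.
Only 3 m³ remain; take 3/12 of North Farm for value 12×3/12 = 3.
Total value = 85.

85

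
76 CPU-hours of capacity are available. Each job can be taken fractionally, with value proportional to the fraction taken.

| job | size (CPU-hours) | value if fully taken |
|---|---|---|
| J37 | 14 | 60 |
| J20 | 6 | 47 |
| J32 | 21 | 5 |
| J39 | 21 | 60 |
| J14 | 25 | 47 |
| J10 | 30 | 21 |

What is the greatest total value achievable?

221

Best value per unit of size first: J20 47/6≈7.83, J37 60/14≈4.29, J39 60/21≈2.86, J14 47/25≈1.88, J10 21/30≈0.7, J32 5/21≈0.238.
All 6 CPU-hours of J20 fit (value 47) — 70 remain.
All 14 CPU-hours of J37 fit (value 60) — 56 remain.
J39: take in full, 21 CPU-hours for value 60 — 35 left.
Take all of J14 (25 CPU-hours, value 47) — 10 CPU-hours left.
Only 10 CPU-hours remain; take 10/30 of J10 for value 21×10/30 = 7.
Total value = 221.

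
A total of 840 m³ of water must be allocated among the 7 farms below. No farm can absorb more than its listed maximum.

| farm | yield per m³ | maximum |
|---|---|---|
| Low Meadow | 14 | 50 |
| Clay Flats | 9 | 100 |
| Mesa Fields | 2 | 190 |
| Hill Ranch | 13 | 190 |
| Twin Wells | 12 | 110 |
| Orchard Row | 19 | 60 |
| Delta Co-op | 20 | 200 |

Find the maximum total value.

10790

Order the farms by yield per m³: Delta Co-op 20 > Orchard Row 19 > Low Meadow 14 > Hill Ranch 13 > Twin Wells 12 > Clay Flats 9 > Mesa Fields 2.
Delta Co-op takes 200 to reach its cap of 200 → 640 left.
Orchard Row takes 60 to reach its cap of 60 → 580 left.
Low Meadow: +50 to 50 (cap) → 530 left.
Give Hill Ranch 190 to hit its cap of 190 → 340 left.
Twin Wells: +110 to 110 (cap) → 230 left.
Clay Flats takes 100 to reach its cap of 100 → 130 left.
Mesa Fields: +130 (room for 190) → 130. Pool exhausted.
Total = 14×50 + 9×100 + 2×130 + 13×190 + 12×110 + 19×60 + 20×200 = 10790.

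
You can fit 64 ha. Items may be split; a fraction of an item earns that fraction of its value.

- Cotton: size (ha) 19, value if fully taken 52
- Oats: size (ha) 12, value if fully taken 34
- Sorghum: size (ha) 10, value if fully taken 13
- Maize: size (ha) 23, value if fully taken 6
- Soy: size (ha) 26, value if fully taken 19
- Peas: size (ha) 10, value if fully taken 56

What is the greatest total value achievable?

164.5

Best value per unit of size first: Peas 56/10≈5.6, Oats 34/12≈2.83, Cotton 52/19≈2.74, Sorghum 13/10≈1.3, Soy 19/26≈0.731, Maize 6/23≈0.261.
Take all of Peas (10 ha, value 56) — 54 ha left.
All 12 ha of Oats fit (value 34) — 42 remain.
Cotton: take in full, 19 ha for value 52 — 23 left.
All 10 ha of Sorghum fit (value 13) — 13 remain.
Fill the last 13 ha with part of Soy: 13/26 of it earns 9.5.
Total value = 164.5.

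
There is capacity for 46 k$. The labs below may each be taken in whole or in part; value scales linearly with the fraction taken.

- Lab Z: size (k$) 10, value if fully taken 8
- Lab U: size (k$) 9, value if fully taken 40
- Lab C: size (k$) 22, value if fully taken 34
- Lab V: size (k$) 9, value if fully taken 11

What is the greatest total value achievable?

89.8

Best value per unit of size first: Lab U 40/9≈4.44, Lab C 34/22≈1.55, Lab V 11/9≈1.22, Lab Z 8/10≈0.8.
Take all of Lab U (9 k$, value 40) — 37 k$ left.
All 22 k$ of Lab C fit (value 34) — 15 remain.
All 9 k$ of Lab V fit (value 11) — 6 remain.
Only 6 k$ remain; take 6/10 of Lab Z for value 8×6/10 = 4.8.
Total value = 89.8.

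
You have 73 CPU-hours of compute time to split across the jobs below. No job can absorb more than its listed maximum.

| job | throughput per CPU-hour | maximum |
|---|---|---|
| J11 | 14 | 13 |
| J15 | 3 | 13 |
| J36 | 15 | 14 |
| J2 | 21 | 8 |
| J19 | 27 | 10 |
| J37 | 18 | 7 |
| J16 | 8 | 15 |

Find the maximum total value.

Highest throughput per CPU-hour first: J19 27 > J2 21 > J37 18 > J36 15 > J11 14 > J16 8 > J15 3.
Give J19 10 to hit its cap of 10 → 63 left.
Give J2 8 to hit its cap of 8 → 55 left.
J37 takes 7 to reach its cap of 7 → 48 left.
Give J36 14 to hit its cap of 14 → 34 left.
Give J11 13 to hit its cap of 13 → 21 left.
J16 takes 15 to reach its cap of 15 → 6 left.
J15 has room for 13 but only 6 remain, so it gets 6.
Total = 14×13 + 3×6 + 15×14 + 21×8 + 27×10 + 18×7 + 8×15 = 1094.

1094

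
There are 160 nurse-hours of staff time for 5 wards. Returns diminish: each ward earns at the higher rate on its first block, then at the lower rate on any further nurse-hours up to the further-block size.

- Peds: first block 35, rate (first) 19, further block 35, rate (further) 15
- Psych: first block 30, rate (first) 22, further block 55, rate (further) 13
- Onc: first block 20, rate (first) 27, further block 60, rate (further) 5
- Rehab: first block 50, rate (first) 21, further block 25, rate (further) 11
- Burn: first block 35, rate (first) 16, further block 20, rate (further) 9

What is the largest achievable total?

Order all 10 blocks by rate: Onc/tier1 27 > Psych/tier1 22 > Rehab/tier1 21 > Peds/tier1 19 > Burn/tier1 16 > Peds/tier2 15 > Psych/tier2 13 > Rehab/tier2 11 > Burn/tier2 9 > Onc/tier2 5.
Onc tier1 at 27: fill all 20 — 140 left.
Psych/tier1 (22): +30 — 110 left.
Fill Rehab tier1 block (50 at 21) — 60 left.
Peds/tier1 (19): +35 — 25 left.
Burn/tier1: +25 of 35 at 16; pool empty.
Total = 27×20 + 22×30 + 21×50 + 19×35 + 16×25 = 3315.

3315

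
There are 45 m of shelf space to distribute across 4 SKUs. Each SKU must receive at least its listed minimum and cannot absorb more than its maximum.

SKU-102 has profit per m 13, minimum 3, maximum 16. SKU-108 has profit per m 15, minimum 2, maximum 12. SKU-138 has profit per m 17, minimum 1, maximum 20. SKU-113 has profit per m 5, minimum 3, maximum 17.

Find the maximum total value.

Meeting every minimum uses 3+2+1+3 = 9 m, leaving 36.
Order the SKUs by profit per m: SKU-138 17 > SKU-108 15 > SKU-102 13 > SKU-113 5.
SKU-138 takes 19 more to reach its cap of 20 → 17 left.
Give SKU-108 10 more to hit its cap of 12 → 7 left.
SKU-102: +7 (room for 13) → 10. Pool exhausted.
Total = 13×10 + 15×12 + 17×20 + 5×3 = 665.

665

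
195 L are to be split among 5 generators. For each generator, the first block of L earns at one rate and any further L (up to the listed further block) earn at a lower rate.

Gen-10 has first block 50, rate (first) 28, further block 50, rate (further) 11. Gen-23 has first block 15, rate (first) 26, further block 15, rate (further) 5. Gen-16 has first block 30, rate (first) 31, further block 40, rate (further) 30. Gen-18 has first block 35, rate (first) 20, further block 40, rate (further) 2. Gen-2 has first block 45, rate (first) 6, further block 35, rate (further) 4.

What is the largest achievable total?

Order all 10 blocks by rate: Gen-16/T1 31 > Gen-16/T2 30 > Gen-10/T1 28 > Gen-23/T1 26 > Gen-18/T1 20 > Gen-10/T2 11 > Gen-2/T1 6 > Gen-23/T2 5 > Gen-2/T2 4 > Gen-18/T2 2.
Gen-16 T1 at 31: fill all 30 — 165 left.
Gen-16 T2 at 30: fill all 40 — 125 left.
Gen-10/T1 (28): +50 — 75 left.
Gen-23 T1 at 26: fill all 15 — 60 left.
Gen-18/T1 (20): +35 — 25 left.
Gen-10 T2 at 11: only 25 left, fill 25.
Total = 31×30 + 30×40 + 28×50 + 26×15 + 20×35 + 11×25 = 4895.

4895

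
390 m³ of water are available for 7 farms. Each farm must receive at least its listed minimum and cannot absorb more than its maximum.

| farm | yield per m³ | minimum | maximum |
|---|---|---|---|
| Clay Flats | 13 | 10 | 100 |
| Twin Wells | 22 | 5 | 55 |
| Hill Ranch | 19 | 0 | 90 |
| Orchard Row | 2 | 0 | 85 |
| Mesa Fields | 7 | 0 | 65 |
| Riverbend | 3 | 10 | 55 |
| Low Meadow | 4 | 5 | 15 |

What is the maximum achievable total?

4920

Meeting every minimum uses 10+5+0+0+0+10+5 = 30 m³, leaving 360.
Order the farms by yield per m³: Twin Wells 22 > Hill Ranch 19 > Clay Flats 13 > Mesa Fields 7 > Low Meadow 4 > Riverbend 3 > Orchard Row 2.
Give Twin Wells 50 more to hit its cap of 55 → 310 left.
Hill Ranch: +90 to 90 (cap) → 220 left.
Clay Flats takes 90 more to reach its cap of 100 → 130 left.
Mesa Fields takes 65 more to reach its cap of 65 → 65 left.
Give Low Meadow 10 more to hit its cap of 15 → 55 left.
Riverbend takes 45 more to reach its cap of 55 → 10 left.
Orchard Row has room for 85 more but only 10 remain, so it gets 10.
Total = 13×100 + 22×55 + 19×90 + 2×10 + 7×65 + 3×55 + 4×15 = 4920.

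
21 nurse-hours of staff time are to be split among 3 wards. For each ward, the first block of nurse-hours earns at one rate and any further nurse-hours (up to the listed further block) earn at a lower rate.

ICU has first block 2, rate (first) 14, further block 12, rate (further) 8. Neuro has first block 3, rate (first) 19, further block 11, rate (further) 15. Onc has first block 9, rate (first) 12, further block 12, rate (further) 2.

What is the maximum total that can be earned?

Rank every tier by rate: Neuro/T1 19 > Neuro/T2 15 > ICU/T1 14 > Onc/T1 12 > ICU/T2 8 > Onc/T2 2.
Fill Neuro T1 block (3 at 19) — 18 left.
Neuro T2 at 15: fill all 11 — 7 left.
Fill ICU T1 block (2 at 14) — 5 left.
Onc T1 at 12: only 5 left, fill 5.
Total = 19×3 + 15×11 + 14×2 + 12×5 = 310.

310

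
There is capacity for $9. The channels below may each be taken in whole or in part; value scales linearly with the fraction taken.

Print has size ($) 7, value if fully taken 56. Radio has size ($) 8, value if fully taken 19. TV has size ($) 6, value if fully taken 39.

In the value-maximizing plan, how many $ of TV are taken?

2

Sort by value density: Print 56/7≈8, TV 39/6≈6.5, Radio 19/8≈2.38.
Print: take in full, 7 $ for value 56 ; 2 left.
2 $ left: a 2/6 share of TV gives 39×2/6 = 13.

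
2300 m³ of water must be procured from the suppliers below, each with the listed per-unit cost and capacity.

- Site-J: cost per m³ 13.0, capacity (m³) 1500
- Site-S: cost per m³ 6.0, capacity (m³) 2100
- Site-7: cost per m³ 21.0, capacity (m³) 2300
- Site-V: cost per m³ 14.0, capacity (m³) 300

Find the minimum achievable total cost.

15200

Fill from the cheapest supplier first.
Site-S (6.0): use full 2100 ; 200 m³ to go.
Site-J at 13.0: take 200 of its 1500 ; requirement met.
Site-V, Site-7: unused.
Cost = 2100×6.0 + 200×13.0 = 15200.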